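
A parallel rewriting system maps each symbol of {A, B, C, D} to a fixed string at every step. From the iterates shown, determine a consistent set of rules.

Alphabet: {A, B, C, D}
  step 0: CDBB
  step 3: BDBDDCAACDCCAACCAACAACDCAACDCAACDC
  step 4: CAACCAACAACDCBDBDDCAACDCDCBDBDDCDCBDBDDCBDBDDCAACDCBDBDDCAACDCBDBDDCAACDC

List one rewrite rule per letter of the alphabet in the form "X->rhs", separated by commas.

A->BD, B->C, C->DC, D->AAC

  step 3 ⇒ step 4: BDBDDCAACDCCAACCAACAACDCAACDCAACDC ⇒ C·AAC·C·AAC·AAC·DC·BD·BD·DC·AAC·DC·DC·BD·BD·DC·DC·BD·BD·DC·BD·BD·DC·AAC·DC·BD·BD·DC·AAC·DC·BD·BD·DC·AAC·DC
    A ↦ BD
    B ↦ C
    C ↦ DC
    D ↦ AAC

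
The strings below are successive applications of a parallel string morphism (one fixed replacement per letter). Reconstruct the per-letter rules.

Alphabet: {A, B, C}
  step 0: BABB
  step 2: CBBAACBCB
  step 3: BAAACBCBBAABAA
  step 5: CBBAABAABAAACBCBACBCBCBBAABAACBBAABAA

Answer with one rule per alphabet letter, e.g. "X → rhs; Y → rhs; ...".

  step 2 ⇒ step 3: CBBAACBCB ⇒ BA·A·A·CB·CB·BA·A·BA·A
    A ↦ CB
    B ↦ A
    C ↦ BA

A->CB, B->A, C->BA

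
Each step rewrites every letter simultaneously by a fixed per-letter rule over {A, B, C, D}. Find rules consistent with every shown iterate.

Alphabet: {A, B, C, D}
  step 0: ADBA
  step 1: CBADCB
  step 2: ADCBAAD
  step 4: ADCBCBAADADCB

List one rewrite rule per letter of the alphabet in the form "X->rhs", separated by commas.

A->CB, B->D, C->A, D->A

  step 1 ⇒ step 2: CBADCB ⇒ A·D·CB·A·A·D
    A ↦ CB
    B ↦ D
    C ↦ A
    D ↦ A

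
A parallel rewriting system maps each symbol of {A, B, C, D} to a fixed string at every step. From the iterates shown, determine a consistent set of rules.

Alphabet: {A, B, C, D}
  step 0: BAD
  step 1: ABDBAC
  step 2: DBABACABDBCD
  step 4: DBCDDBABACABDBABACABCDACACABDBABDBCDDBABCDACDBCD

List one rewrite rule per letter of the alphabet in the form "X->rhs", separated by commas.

A->DB, B->AB, C->CD, D->AC

  step 1 ⇒ step 2: ABDBAC ⇒ DB·AB·AC·AB·DB·CD
    A ↦ DB
    B ↦ AB
    C ↦ CD
    D ↦ AC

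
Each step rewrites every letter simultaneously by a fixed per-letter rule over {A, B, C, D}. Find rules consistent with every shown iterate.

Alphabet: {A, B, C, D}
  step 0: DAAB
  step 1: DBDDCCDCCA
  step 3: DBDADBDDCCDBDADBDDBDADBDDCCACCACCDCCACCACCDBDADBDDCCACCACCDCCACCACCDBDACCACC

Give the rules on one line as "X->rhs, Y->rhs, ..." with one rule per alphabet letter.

A->DCC, B->A, C->ACC, D->DBD

  step 0 ⇒ step 1: DAAB ⇒ DBD·DCC·DCC·A
    A ↦ DCC
    B ↦ A
    D ↦ DBD
    C ↦ ACC  (constrained at step 1)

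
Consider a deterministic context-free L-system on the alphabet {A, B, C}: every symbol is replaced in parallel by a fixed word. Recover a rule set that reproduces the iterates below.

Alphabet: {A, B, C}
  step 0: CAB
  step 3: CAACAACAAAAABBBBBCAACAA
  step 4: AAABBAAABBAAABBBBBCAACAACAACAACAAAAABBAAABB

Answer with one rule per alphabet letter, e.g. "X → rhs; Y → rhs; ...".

A->B, B->CAA, C->AAA

  step 3 ⇒ step 4: CAACAACAAAAABBBBBCAACAA ⇒ AAA·B·B·AAA·B·B·AAA·B·B·B·B·B·CAA·CAA·CAA·CAA·CAA·AAA·B·B·AAA·B·B
    A ↦ B
    B ↦ CAA
    C ↦ AAA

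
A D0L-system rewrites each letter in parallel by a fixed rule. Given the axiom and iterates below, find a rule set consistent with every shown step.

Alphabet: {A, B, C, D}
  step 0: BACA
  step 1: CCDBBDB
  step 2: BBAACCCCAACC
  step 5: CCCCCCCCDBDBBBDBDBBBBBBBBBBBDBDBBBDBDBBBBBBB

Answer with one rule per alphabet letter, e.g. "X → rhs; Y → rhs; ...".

A->DB, B->CC, C->B, D->AA

  step 1 ⇒ step 2: CCDBBDB ⇒ B·B·AA·CC·CC·AA·CC
    B ↦ CC
    C ↦ B
    D ↦ AA
  step 0 ⇒ step 1: BACA ⇒ CC·DB·B·DB
    A ↦ DB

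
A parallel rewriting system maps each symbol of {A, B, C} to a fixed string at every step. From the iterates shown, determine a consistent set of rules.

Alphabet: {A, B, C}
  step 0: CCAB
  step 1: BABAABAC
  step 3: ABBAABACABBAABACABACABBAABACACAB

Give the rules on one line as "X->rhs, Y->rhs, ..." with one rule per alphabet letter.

A->AB, B->AC, C->BA

  step 0 ⇒ step 1: CCAB ⇒ BA·BA·AB·AC
    A ↦ AB
    B ↦ AC
    C ↦ BA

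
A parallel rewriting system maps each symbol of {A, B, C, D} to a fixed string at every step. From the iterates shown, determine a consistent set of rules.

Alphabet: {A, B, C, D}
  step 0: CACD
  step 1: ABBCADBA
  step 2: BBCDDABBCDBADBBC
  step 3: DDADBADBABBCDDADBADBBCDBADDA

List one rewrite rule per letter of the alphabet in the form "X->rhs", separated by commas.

  step 2 ⇒ step 3: BBCDDABBCDBADBBC ⇒ D·D·A·DBA·DBA·BBC·D·D·A·DBA·D·BBC·DBA·D·D·A
    A ↦ BBC
    B ↦ D
    C ↦ A
    D ↦ DBA

A->BBC, B->D, C->A, D->DBA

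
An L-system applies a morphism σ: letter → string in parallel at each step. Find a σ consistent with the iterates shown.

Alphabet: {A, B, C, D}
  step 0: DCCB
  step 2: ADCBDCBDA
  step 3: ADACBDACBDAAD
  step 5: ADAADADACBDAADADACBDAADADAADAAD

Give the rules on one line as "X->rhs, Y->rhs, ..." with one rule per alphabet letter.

A->AD, B->D, C->CB, D->A

  step 2 ⇒ step 3: ADCBDCBDA ⇒ AD·A·CB·D·A·CB·D·A·AD
    A ↦ AD
    B ↦ D
    C ↦ CB
    D ↦ A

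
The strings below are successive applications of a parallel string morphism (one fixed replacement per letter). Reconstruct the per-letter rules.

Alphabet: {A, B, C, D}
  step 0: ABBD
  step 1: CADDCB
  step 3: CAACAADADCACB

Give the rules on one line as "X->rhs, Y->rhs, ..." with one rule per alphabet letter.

  step 0 ⇒ step 1: ABBD ⇒ CA·D·D·CB
    A ↦ CA
    B ↦ D
    D ↦ CB
    C ↦ A  (constrained at step 1)

A->CA, B->D, C->A, D->CB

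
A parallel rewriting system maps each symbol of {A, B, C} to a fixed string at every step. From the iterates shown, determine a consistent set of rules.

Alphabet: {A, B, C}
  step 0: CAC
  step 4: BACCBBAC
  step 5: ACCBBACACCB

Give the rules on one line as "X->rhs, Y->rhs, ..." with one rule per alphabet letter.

  step 4 ⇒ step 5: BACCBBAC ⇒ AC·C·B·B·AC·AC·C·B
    A ↦ C
    B ↦ AC
    C ↦ B

A->C, B->AC, C->B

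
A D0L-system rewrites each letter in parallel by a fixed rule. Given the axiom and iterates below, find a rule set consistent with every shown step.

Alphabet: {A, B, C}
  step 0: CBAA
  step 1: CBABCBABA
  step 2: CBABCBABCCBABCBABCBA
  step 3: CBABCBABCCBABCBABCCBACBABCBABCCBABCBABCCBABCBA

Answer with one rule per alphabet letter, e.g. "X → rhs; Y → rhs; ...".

A->BA, B->BC, C->CBA

  step 2 ⇒ step 3: CBABCBABCCBABCBABCBA ⇒ CBA·BC·BA·BC·CBA·BC·BA·BC·CBA·CBA·BC·BA·BC·CBA·BC·BA·BC·CBA·BC·BA
    A ↦ BA
    B ↦ BC
    C ↦ CBA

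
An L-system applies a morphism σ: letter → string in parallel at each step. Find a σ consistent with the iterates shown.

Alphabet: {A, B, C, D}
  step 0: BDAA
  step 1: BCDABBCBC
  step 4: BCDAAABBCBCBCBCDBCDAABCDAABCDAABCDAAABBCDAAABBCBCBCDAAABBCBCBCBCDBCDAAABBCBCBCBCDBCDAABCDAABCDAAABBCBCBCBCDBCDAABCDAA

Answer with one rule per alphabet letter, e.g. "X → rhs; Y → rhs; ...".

  step 0 ⇒ step 1: BDAA ⇒ BCD·AB·BC·BC
    A ↦ BC
    B ↦ BCD
    D ↦ AB
    C ↦ AA  (constrained at step 1)

A->BC, B->BCD, C->AA, D->AB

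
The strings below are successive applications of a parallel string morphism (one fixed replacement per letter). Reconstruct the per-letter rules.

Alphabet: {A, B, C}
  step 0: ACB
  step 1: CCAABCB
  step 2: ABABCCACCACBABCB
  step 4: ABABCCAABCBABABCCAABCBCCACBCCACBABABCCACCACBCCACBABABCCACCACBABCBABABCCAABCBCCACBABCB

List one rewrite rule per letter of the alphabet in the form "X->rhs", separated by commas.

A->CCA, B->CB, C->AB

  step 1 ⇒ step 2: CCAABCB ⇒ AB·AB·CCA·CCA·CB·AB·CB
    A ↦ CCA
    B ↦ CB
    C ↦ AB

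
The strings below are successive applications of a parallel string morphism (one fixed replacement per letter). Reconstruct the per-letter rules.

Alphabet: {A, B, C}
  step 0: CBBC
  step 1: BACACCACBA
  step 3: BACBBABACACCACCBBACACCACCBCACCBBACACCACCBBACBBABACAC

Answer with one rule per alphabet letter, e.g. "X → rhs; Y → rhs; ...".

  step 0 ⇒ step 1: CBBC ⇒ BA·CAC·CAC·BA
    B ↦ CAC
    C ↦ BA
    A ↦ CB  (constrained at step 1)

A->CB, B->CAC, C->BA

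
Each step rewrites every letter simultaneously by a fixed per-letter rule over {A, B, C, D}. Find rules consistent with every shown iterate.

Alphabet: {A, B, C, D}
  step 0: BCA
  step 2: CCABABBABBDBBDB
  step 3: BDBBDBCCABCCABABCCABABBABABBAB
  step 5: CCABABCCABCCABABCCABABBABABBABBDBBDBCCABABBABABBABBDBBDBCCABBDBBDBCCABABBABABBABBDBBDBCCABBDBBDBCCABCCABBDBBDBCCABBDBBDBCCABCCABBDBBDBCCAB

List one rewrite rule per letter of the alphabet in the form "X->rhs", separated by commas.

  step 2 ⇒ step 3: CCABABBABBDBBDB ⇒ BDB·BDB·CC·AB·CC·AB·AB·CC·AB·AB·B·AB·AB·B·AB
    A ↦ CC
    B ↦ AB
    C ↦ BDB
    D ↦ B

A->CC, B->AB, C->BDB, D->B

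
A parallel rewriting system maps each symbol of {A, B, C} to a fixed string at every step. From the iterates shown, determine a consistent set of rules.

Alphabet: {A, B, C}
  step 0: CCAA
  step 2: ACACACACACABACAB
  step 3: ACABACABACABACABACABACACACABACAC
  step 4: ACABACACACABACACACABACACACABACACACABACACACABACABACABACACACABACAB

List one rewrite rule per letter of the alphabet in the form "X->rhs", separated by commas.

  step 3 ⇒ step 4: ACABACABACABACABACABACACACABACAC ⇒ AC·AB·AC·AC·AC·AB·AC·AC·AC·AB·AC·AC·AC·AB·AC·AC·AC·AB·AC·AC·AC·AB·AC·AB·AC·AB·AC·AC·AC·AB·AC·AB
    A ↦ AC
    B ↦ AC
    C ↦ AB

A->AC, B->AC, C->AB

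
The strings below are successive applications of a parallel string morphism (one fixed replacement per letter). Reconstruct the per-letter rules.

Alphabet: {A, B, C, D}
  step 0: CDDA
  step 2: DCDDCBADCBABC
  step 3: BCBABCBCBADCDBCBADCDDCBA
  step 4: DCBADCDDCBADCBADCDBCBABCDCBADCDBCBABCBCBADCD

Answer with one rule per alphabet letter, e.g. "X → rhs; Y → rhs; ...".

A->D, B->DC, C->BA, D->BC

  step 3 ⇒ step 4: BCBABCBCBADCDBCBADCDDCBA ⇒ DC·BA·DC·D·DC·BA·DC·BA·DC·D·BC·BA·BC·DC·BA·DC·D·BC·BA·BC·BC·BA·DC·D
    A ↦ D
    B ↦ DC
    C ↦ BA
    D ↦ BC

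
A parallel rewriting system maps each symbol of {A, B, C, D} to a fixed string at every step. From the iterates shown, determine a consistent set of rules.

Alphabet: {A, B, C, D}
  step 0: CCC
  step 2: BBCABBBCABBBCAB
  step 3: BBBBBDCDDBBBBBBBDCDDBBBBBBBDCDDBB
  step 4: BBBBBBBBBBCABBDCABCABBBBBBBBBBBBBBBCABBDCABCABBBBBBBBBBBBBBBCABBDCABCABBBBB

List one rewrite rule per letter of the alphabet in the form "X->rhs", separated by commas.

  step 3 ⇒ step 4: BBBBBDCDDBBBBBBBDCDDBBBBBBBDCDDBB ⇒ BB·BB·BB·BB·BB·CAB·BD·CAB·CAB·BB·BB·BB·BB·BB·BB·BB·CAB·BD·CAB·CAB·BB·BB·BB·BB·BB·BB·BB·CAB·BD·CAB·CAB·BB·BB
    B ↦ BB
    C ↦ BD
    D ↦ CAB
  step 2 ⇒ step 3: BBCABBBCABBBCAB ⇒ BB·BB·BD·CDD·BB·BB·BB·BD·CDD·BB·BB·BB·BD·CDD·BB
    A ↦ CDD

A->CDD, B->BB, C->BD, D->CAB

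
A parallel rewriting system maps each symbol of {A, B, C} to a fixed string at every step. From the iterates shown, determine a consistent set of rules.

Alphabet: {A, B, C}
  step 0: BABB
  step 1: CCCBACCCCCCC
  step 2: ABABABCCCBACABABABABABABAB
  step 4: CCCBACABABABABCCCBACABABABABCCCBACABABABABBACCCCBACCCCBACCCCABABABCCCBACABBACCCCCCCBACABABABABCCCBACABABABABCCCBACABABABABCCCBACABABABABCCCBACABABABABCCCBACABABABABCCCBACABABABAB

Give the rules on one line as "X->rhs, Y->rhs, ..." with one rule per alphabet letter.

  step 1 ⇒ step 2: CCCBACCCCCCC ⇒ AB·AB·AB·CCC·BAC·AB·AB·AB·AB·AB·AB·AB
    A ↦ BAC
    B ↦ CCC
    C ↦ AB

A->BAC, B->CCC, C->AB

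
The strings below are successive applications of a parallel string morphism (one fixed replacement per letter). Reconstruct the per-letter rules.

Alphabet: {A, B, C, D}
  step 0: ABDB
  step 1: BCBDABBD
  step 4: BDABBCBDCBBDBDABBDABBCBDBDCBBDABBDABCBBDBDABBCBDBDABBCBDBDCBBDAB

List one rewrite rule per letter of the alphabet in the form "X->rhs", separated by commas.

  step 0 ⇒ step 1: ABDB ⇒ BC·BD·AB·BD
    A ↦ BC
    B ↦ BD
    D ↦ AB
    C ↦ CB  (constrained at step 1)

A->BC, B->BD, C->CB, D->AB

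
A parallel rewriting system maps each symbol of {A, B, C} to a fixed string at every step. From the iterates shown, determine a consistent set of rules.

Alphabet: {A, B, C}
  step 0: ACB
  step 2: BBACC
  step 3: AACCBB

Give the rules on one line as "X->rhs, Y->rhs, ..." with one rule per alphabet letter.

A->CC, B->A, C->B

  step 2 ⇒ step 3: BBACC ⇒ A·A·CC·B·B
    A ↦ CC
    B ↦ A
    C ↦ B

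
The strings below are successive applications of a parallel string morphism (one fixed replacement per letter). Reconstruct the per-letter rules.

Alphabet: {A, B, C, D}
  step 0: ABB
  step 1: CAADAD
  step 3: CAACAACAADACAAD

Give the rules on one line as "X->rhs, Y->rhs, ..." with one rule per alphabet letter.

  step 0 ⇒ step 1: ABB ⇒ CA·AD·AD
    A ↦ CA
    B ↦ AD
    C ↦ A  (constrained at step 1)
    D ↦ B  (constrained at step 1)

A->CA, B->AD, C->A, D->B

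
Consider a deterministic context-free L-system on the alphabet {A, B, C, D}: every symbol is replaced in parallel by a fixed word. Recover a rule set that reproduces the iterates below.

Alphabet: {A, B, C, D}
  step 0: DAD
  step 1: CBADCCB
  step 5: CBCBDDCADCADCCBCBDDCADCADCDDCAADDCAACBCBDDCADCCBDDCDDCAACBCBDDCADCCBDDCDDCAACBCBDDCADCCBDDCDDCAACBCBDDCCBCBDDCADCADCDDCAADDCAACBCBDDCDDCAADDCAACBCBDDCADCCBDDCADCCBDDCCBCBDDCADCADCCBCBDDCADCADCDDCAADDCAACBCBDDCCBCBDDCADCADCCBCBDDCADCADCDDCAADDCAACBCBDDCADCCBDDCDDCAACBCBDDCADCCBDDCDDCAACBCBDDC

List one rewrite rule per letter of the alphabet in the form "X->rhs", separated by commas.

  step 0 ⇒ step 1: DAD ⇒ CB·ADC·CB
    A ↦ ADC
    D ↦ CB
    B ↦ AA  (constrained at step 1)
    C ↦ DDC  (constrained at step 1)

A->ADC, B->AA, C->DDC, D->CB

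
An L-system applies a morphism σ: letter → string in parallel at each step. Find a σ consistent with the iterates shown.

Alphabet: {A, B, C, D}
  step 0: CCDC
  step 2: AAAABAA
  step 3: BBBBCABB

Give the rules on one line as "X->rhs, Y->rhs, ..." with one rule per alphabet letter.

A->B, B->CA, C->DD, D->A

  step 2 ⇒ step 3: AAAABAA ⇒ B·B·B·B·CA·B·B
    A ↦ B
    B ↦ CA
    C ↦ DD  (constrained at step 0)
    D ↦ A  (constrained at step 0)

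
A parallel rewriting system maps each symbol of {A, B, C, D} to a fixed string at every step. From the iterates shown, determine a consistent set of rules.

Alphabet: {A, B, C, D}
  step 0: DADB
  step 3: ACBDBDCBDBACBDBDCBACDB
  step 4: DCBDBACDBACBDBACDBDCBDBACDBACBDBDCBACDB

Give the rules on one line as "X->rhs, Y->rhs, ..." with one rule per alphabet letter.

  step 3 ⇒ step 4: ACBDBDCBDBACBDBDCBACDB ⇒ DC·B·DB·AC·DB·AC·B·DB·AC·DB·DC·B·DB·AC·DB·AC·B·DB·DC·B·AC·DB
    A ↦ DC
    B ↦ DB
    C ↦ B
    D ↦ AC

A->DC, B->DB, C->B, D->AC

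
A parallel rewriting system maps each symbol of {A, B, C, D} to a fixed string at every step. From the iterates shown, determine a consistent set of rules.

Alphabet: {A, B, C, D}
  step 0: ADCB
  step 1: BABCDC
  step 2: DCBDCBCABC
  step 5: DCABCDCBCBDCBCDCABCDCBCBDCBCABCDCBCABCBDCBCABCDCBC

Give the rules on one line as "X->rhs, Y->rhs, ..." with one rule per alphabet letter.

A->B, B->DC, C->BC, D->A

  step 1 ⇒ step 2: BABCDC ⇒ DC·B·DC·BC·A·BC
    A ↦ B
    B ↦ DC
    C ↦ BC
    D ↦ A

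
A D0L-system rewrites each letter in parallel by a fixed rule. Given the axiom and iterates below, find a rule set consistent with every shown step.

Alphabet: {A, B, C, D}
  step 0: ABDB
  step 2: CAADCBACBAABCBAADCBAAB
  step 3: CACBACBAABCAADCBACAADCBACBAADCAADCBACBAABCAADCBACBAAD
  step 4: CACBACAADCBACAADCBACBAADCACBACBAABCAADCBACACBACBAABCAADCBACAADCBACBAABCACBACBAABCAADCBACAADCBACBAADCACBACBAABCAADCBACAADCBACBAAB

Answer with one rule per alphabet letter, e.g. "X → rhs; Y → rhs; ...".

A->CBA, B->AD, C->CA, D->AB

  step 3 ⇒ step 4: CACBACBAABCAADCBACAADCBACBAADCAADCBACBAABCAADCBACBAAD ⇒ CA·CBA·CA·AD·CBA·CA·AD·CBA·CBA·AD·CA·CBA·CBA·AB·CA·AD·CBA·CA·CBA·CBA·AB·CA·AD·CBA·CA·AD·CBA·CBA·AB·CA·CBA·CBA·AB·CA·AD·CBA·CA·AD·CBA·CBA·AD·CA·CBA·CBA·AB·CA·AD·CBA·CA·AD·CBA·CBA·AB
    A ↦ CBA
    B ↦ AD
    C ↦ CA
    D ↦ AB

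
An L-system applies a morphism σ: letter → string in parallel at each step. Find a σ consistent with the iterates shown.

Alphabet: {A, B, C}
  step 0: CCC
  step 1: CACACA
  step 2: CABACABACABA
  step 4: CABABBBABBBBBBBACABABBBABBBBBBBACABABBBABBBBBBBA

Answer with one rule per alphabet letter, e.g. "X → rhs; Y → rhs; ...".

A->BA, B->BB, C->CA

  step 1 ⇒ step 2: CACACA ⇒ CA·BA·CA·BA·CA·BA
    A ↦ BA
    C ↦ CA
    B ↦ BB  (constrained at step 2)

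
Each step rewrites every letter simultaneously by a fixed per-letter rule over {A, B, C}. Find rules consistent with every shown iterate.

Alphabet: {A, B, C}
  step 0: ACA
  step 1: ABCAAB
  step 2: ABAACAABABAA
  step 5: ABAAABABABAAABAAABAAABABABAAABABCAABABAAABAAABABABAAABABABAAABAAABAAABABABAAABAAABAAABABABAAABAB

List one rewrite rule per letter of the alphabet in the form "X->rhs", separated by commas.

A->AB, B->AA, C->CA

  step 1 ⇒ step 2: ABCAAB ⇒ AB·AA·CA·AB·AB·AA
    A ↦ AB
    B ↦ AA
    C ↦ CA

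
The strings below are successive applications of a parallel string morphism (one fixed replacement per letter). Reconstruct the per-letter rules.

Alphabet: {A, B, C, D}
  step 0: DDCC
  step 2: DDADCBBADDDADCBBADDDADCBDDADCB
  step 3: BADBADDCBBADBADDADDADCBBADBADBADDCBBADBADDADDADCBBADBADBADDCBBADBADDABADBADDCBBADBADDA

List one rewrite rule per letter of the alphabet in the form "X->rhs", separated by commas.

A->DCB, B->DDA, C->BA, D->BAD

  step 2 ⇒ step 3: DDADCBBADDDADCBBADDDADCBDDADCB ⇒ BAD·BAD·DCB·BAD·BA·DDA·DDA·DCB·BAD·BAD·BAD·DCB·BAD·BA·DDA·DDA·DCB·BAD·BAD·BAD·DCB·BAD·BA·DDA·BAD·BAD·DCB·BAD·BA·DDA
    A ↦ DCB
    B ↦ DDA
    C ↦ BA
    D ↦ BAD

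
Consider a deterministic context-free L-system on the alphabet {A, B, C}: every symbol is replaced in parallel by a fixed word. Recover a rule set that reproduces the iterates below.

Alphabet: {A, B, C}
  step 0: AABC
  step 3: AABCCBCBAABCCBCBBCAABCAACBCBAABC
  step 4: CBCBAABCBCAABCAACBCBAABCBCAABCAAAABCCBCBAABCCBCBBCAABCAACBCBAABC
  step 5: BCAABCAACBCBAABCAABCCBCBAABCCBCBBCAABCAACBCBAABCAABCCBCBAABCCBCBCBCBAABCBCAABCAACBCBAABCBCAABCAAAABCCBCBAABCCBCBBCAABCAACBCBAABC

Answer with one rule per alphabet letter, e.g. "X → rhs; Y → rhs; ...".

A->CB, B->AA, C->BC

  step 4 ⇒ step 5: CBCBAABCBCAABCAACBCBAABCBCAABCAAAABCCBCBAABCCBCBBCAABCAACBCBAABC ⇒ BC·AA·BC·AA·CB·CB·AA·BC·AA·BC·CB·CB·AA·BC·CB·CB·BC·AA·BC·AA·CB·CB·AA·BC·AA·BC·CB·CB·AA·BC·CB·CB·CB·CB·AA·BC·BC·AA·BC·AA·CB·CB·AA·BC·BC·AA·BC·AA·AA·BC·CB·CB·AA·BC·CB·CB·BC·AA·BC·AA·CB·CB·AA·BC
    A ↦ CB
    B ↦ AA
    C ↦ BC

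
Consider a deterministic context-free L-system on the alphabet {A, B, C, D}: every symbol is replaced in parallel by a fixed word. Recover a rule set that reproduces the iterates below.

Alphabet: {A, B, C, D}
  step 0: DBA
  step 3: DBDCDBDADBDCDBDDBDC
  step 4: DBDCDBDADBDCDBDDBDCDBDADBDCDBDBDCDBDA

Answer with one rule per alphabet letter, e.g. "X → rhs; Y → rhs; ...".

  step 3 ⇒ step 4: DBDCDBDADBDCDBDDBDC ⇒ DB·DC·DB·DA·DB·DC·DB·D·DB·DC·DB·DA·DB·DC·DB·DB·DC·DB·DA
    A ↦ D
    B ↦ DC
    C ↦ DA
    D ↦ DB

A->D, B->DC, C->DA, D->DB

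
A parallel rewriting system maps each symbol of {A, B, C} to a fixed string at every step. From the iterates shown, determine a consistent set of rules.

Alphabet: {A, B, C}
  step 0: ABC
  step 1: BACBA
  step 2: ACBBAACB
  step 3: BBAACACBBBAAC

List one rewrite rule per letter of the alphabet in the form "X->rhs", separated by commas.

  step 2 ⇒ step 3: ACBBAACB ⇒ B·BA·AC·AC·B·B·BA·AC
    A ↦ B
    B ↦ AC
    C ↦ BA

A->B, B->AC, C->BA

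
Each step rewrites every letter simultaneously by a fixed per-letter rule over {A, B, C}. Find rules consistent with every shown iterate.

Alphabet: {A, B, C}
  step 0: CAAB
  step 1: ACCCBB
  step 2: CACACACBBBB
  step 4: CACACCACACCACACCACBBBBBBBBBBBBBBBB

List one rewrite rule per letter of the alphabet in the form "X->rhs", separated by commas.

  step 1 ⇒ step 2: ACCCBB ⇒ C·AC·AC·AC·BB·BB
    A ↦ C
    B ↦ BB
    C ↦ AC

A->C, B->BB, C->AC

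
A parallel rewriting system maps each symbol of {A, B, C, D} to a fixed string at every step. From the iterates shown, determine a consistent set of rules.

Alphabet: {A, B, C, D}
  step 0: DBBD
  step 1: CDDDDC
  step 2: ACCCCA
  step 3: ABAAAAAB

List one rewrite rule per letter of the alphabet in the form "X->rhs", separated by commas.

  step 2 ⇒ step 3: ACCCCA ⇒ AB·A·A·A·A·AB
    A ↦ AB
    C ↦ A
  step 0 ⇒ step 1: DBBD ⇒ C·DD·DD·C
    B ↦ DD
  step 0 ⇒ step 1: DBBD ⇒ C·DD·DD·C
    D ↦ C

A->AB, B->DD, C->A, D->C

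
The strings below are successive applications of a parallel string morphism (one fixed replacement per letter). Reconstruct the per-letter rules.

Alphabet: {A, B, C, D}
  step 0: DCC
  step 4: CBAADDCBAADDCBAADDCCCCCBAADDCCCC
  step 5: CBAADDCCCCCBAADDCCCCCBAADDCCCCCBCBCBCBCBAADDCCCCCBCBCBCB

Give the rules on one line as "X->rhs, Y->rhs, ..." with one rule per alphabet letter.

  step 4 ⇒ step 5: CBAADDCBAADDCBAADDCCCCCBAADDCCCC ⇒ CB·AA·D·D·CC·CC·CB·AA·D·D·CC·CC·CB·AA·D·D·CC·CC·CB·CB·CB·CB·CB·AA·D·D·CC·CC·CB·CB·CB·CB
    A ↦ D
    B ↦ AA
    C ↦ CB
    D ↦ CC

A->D, B->AA, C->CB, D->CC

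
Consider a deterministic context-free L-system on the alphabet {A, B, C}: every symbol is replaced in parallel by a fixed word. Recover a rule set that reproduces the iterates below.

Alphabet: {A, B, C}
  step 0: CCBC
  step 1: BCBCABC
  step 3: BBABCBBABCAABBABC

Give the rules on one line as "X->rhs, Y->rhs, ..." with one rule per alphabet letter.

  step 0 ⇒ step 1: CCBC ⇒ BC·BC·A·BC
    B ↦ A
    C ↦ BC
    A ↦ BB  (constrained at step 1)

A->BB, B->A, C->BC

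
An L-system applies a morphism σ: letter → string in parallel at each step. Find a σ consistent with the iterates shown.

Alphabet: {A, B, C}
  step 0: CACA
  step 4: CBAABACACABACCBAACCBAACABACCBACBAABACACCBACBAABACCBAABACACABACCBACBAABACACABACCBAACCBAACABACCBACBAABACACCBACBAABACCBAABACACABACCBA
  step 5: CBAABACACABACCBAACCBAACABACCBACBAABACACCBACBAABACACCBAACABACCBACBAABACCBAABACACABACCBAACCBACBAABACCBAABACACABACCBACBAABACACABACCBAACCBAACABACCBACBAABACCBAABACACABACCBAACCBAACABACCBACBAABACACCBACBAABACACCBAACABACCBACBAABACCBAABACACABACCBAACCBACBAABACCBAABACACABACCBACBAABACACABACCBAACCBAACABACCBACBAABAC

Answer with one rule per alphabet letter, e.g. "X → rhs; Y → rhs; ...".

A->AC, B->AB, C->CBA

  step 4 ⇒ step 5: CBAABACACABACCBAACCBAACABACCBACBAABACACCBACBAABACCBAABACACABACCBACBAABACACABACCBAACCBAACABACCBACBAABACACCBACBAABACCBAABACACABACCBA ⇒ CBA·AB·AC·AC·AB·AC·CBA·AC·CBA·AC·AB·AC·CBA·CBA·AB·AC·AC·CBA·CBA·AB·AC·AC·CBA·AC·AB·AC·CBA·CBA·AB·AC·CBA·AB·AC·AC·AB·AC·CBA·AC·CBA·CBA·AB·AC·CBA·AB·AC·AC·AB·AC·CBA·CBA·AB·AC·AC·AB·AC·CBA·AC·CBA·AC·AB·AC·CBA·CBA·AB·AC·CBA·AB·AC·AC·AB·AC·CBA·AC·CBA·AC·AB·AC·CBA·CBA·AB·AC·AC·CBA·CBA·AB·AC·AC·CBA·AC·AB·AC·CBA·CBA·AB·AC·CBA·AB·AC·AC·AB·AC·CBA·AC·CBA·CBA·AB·AC·CBA·AB·AC·AC·AB·AC·CBA·CBA·AB·AC·AC·AB·AC·CBA·AC·CBA·AC·AB·AC·CBA·CBA·AB·AC
    A ↦ AC
    B ↦ AB
    C ↦ CBA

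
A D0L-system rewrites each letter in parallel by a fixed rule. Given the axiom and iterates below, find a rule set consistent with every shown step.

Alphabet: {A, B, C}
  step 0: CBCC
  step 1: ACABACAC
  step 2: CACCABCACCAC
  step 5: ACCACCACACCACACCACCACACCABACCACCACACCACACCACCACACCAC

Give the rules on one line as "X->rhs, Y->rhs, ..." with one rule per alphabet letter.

  step 1 ⇒ step 2: ACABACAC ⇒ C·AC·C·AB·C·AC·C·AC
    A ↦ C
    B ↦ AB
    C ↦ AC

A->C, B->AB, C->AC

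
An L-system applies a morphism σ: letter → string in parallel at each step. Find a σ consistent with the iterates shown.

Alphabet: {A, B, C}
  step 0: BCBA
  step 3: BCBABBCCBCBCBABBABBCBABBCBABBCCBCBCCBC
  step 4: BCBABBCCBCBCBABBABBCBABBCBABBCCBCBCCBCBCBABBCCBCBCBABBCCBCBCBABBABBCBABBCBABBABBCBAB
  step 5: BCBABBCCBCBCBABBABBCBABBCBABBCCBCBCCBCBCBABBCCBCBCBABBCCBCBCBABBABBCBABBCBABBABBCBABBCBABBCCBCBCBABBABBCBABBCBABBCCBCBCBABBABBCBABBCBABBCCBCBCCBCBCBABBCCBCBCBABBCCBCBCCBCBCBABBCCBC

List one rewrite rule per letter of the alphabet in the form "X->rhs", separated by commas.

A->C, B->BC, C->BAB

  step 4 ⇒ step 5: BCBABBCCBCBCBABBABBCBABBCBABBCCBCBCCBCBCBABBCCBCBCBABBCCBCBCBABBABBCBABBCBABBABBCBAB ⇒ BC·BAB·BC·C·BC·BC·BAB·BAB·BC·BAB·BC·BAB·BC·C·BC·BC·C·BC·BC·BAB·BC·C·BC·BC·BAB·BC·C·BC·BC·BAB·BAB·BC·BAB·BC·BAB·BAB·BC·BAB·BC·BAB·BC·C·BC·BC·BAB·BAB·BC·BAB·BC·BAB·BC·C·BC·BC·BAB·BAB·BC·BAB·BC·BAB·BC·C·BC·BC·C·BC·BC·BAB·BC·C·BC·BC·BAB·BC·C·BC·BC·C·BC·BC·BAB·BC·C·BC
    A ↦ C
    B ↦ BC
    C ↦ BAB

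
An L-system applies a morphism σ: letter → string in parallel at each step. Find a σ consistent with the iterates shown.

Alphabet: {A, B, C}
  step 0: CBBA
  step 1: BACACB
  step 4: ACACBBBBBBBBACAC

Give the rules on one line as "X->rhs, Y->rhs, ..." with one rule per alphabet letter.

A->B, B->AC, C->B

  step 0 ⇒ step 1: CBBA ⇒ B·AC·AC·B
    A ↦ B
    B ↦ AC
    C ↦ B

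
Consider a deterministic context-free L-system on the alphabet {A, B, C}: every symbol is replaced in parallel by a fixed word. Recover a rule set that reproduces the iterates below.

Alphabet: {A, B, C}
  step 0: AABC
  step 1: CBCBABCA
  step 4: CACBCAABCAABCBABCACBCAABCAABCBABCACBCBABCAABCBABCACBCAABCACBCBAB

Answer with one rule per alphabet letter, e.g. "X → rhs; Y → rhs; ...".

  step 0 ⇒ step 1: AABC ⇒ CB·CB·AB·CA
    A ↦ CB
    B ↦ AB
    C ↦ CA

A->CB, B->AB, C->CA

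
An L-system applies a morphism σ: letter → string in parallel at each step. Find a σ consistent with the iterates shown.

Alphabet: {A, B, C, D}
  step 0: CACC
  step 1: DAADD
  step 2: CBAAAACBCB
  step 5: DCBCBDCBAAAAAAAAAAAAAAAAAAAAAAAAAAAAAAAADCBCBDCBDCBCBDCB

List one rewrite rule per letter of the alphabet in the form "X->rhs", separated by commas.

A->AA, B->CB, C->D, D->CB

  step 1 ⇒ step 2: DAADD ⇒ CB·AA·AA·CB·CB
    A ↦ AA
    D ↦ CB
    B ↦ CB  (constrained at step 2)
  step 0 ⇒ step 1: CACC ⇒ D·AA·D·D
    C ↦ D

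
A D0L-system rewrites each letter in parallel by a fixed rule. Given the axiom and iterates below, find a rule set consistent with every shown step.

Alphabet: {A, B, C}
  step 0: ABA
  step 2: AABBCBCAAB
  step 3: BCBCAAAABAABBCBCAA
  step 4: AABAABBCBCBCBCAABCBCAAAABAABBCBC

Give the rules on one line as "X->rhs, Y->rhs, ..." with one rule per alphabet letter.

  step 3 ⇒ step 4: BCBCAAAABAABBCBCAA ⇒ AA·B·AA·B·BC·BC·BC·BC·AA·BC·BC·AA·AA·B·AA·B·BC·BC
    A ↦ BC
    B ↦ AA
    C ↦ B

A->BC, B->AA, C->B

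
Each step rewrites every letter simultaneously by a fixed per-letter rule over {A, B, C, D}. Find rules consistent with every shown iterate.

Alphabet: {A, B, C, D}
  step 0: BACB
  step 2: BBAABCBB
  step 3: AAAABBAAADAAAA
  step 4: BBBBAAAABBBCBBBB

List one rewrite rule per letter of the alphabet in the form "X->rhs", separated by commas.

  step 3 ⇒ step 4: AAAABBAAADAAAA ⇒ B·B·B·B·AA·AA·B·B·B·C·B·B·B·B
    A ↦ B
    B ↦ AA
    D ↦ C
  step 2 ⇒ step 3: BBAABCBB ⇒ AA·AA·B·B·AA·AD·AA·AA
    C ↦ AD

A->B, B->AA, C->AD, D->C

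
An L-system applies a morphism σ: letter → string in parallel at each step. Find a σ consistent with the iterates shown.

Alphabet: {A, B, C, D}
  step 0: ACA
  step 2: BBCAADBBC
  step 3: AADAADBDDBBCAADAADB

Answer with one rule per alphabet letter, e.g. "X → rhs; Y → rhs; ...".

A->D, B->AAD, C->B, D->BBC

  step 2 ⇒ step 3: BBCAADBBC ⇒ AAD·AAD·B·D·D·BBC·AAD·AAD·B
    A ↦ D
    B ↦ AAD
    C ↦ B
    D ↦ BBC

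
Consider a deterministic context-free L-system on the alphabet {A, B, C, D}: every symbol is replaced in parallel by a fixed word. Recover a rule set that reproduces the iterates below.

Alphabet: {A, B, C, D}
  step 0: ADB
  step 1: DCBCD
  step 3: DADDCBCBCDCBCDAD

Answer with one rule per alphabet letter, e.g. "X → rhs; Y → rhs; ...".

  step 0 ⇒ step 1: ADB ⇒ DC·BC·D
    A ↦ DC
    B ↦ D
    D ↦ BC
    C ↦ AD  (constrained at step 1)

A->DC, B->D, C->AD, D->BC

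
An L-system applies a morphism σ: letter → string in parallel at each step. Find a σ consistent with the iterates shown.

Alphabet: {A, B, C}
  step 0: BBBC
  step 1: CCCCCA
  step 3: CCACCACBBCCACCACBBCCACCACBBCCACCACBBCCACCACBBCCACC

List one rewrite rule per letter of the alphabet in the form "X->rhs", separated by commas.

  step 0 ⇒ step 1: BBBC ⇒ C·C·C·CCA
    B ↦ C
    C ↦ CCA
    A ↦ CBB  (constrained at step 1)

A->CBB, B->C, C->CCA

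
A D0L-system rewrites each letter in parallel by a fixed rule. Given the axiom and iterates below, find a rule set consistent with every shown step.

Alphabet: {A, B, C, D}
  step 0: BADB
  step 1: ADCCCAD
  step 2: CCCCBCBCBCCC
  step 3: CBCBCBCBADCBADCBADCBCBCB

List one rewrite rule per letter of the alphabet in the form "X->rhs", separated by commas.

A->CC, B->AD, C->CB, D->C

  step 2 ⇒ step 3: CCCCBCBCBCCC ⇒ CB·CB·CB·CB·AD·CB·AD·CB·AD·CB·CB·CB
    B ↦ AD
    C ↦ CB
  step 0 ⇒ step 1: BADB ⇒ AD·CC·C·AD
    A ↦ CC
  step 0 ⇒ step 1: BADB ⇒ AD·CC·C·AD
    D ↦ C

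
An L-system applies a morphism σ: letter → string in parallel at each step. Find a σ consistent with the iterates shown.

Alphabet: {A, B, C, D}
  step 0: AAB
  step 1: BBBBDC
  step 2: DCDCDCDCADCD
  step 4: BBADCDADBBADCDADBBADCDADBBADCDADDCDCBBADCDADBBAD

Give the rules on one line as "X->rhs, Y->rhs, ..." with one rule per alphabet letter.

A->BB, B->DC, C->CD, D->AD

  step 1 ⇒ step 2: BBBBDC ⇒ DC·DC·DC·DC·AD·CD
    B ↦ DC
    C ↦ CD
    D ↦ AD
  step 0 ⇒ step 1: AAB ⇒ BB·BB·DC
    A ↦ BB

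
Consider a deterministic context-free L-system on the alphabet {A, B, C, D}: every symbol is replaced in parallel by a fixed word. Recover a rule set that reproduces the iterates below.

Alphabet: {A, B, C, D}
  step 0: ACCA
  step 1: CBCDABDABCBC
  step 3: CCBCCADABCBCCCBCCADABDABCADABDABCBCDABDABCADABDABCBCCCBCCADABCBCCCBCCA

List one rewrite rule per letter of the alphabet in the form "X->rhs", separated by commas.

  step 0 ⇒ step 1: ACCA ⇒ CBC·DAB·DAB·CBC
    A ↦ CBC
    C ↦ DAB
    B ↦ CA  (constrained at step 1)
    D ↦ C  (constrained at step 1)

A->CBC, B->CA, C->DAB, D->C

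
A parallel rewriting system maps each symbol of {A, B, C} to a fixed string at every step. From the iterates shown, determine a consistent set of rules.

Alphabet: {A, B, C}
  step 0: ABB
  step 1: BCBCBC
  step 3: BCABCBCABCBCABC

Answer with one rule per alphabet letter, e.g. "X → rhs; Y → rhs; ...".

A->BC, B->BC, C->A

  step 0 ⇒ step 1: ABB ⇒ BC·BC·BC
    A ↦ BC
    B ↦ BC
    C ↦ A  (constrained at step 1)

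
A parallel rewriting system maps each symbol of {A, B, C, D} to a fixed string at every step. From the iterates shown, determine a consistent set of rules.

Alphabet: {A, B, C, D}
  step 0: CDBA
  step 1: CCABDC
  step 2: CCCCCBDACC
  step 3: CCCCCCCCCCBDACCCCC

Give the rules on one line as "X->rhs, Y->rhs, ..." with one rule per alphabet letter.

  step 2 ⇒ step 3: CCCCCBDACC ⇒ CC·CC·CC·CC·CC·BD·A·C·CC·CC
    A ↦ C
    B ↦ BD
    C ↦ CC
    D ↦ A

A->C, B->BD, C->CC, D->A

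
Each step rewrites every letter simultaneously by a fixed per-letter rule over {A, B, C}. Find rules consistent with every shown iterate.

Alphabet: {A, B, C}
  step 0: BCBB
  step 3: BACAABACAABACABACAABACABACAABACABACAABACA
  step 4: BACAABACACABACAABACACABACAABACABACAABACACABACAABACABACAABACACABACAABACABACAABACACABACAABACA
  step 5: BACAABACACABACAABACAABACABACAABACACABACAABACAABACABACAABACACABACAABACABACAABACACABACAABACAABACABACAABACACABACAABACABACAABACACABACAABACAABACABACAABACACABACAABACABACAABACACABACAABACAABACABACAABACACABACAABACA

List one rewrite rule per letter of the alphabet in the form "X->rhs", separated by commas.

A->CA, B->BA, C->ABA

  step 4 ⇒ step 5: BACAABACACABACAABACACABACAABACABACAABACACABACAABACABACAABACACABACAABACABACAABACACABACAABACA ⇒ BA·CA·ABA·CA·CA·BA·CA·ABA·CA·ABA·CA·BA·CA·ABA·CA·CA·BA·CA·ABA·CA·ABA·CA·BA·CA·ABA·CA·CA·BA·CA·ABA·CA·BA·CA·ABA·CA·CA·BA·CA·ABA·CA·ABA·CA·BA·CA·ABA·CA·CA·BA·CA·ABA·CA·BA·CA·ABA·CA·CA·BA·CA·ABA·CA·ABA·CA·BA·CA·ABA·CA·CA·BA·CA·ABA·CA·BA·CA·ABA·CA·CA·BA·CA·ABA·CA·ABA·CA·BA·CA·ABA·CA·CA·BA·CA·ABA·CA
    A ↦ CA
    B ↦ BA
    C ↦ ABA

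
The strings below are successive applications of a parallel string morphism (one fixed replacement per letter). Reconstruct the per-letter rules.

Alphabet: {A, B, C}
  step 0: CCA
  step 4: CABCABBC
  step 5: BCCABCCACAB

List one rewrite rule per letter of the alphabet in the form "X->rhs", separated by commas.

A->C, B->CA, C->B

  step 4 ⇒ step 5: CABCABBC ⇒ B·C·CA·B·C·CA·CA·B
    A ↦ C
    B ↦ CA
    C ↦ B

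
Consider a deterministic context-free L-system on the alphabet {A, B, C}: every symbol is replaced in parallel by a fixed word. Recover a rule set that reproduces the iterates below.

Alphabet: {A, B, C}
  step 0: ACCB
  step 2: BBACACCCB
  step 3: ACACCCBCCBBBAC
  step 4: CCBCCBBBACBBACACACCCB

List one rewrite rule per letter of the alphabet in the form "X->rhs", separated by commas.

  step 3 ⇒ step 4: ACACCCBCCBBBAC ⇒ CC·B·CC·B·B·B·AC·B·B·AC·AC·AC·CC·B
    A ↦ CC
    B ↦ AC
    C ↦ B

A->CC, B->AC, C->B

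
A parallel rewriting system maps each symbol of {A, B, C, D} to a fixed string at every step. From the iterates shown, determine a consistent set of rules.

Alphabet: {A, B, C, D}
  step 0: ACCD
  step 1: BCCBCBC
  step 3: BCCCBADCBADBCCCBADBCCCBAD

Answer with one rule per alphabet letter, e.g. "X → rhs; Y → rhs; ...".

A->BC, B->AD, C->CB, D->C

  step 0 ⇒ step 1: ACCD ⇒ BC·CB·CB·C
    A ↦ BC
    C ↦ CB
    D ↦ C
    B ↦ AD  (constrained at step 1)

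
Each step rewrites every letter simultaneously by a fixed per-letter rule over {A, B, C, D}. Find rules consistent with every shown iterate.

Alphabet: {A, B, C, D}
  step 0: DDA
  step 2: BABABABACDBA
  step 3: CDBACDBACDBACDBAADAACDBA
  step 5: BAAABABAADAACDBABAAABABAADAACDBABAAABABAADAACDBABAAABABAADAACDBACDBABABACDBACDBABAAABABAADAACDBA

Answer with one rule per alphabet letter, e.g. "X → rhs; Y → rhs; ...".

A->BA, B->CD, C->AD, D->AA

  step 2 ⇒ step 3: BABABABACDBA ⇒ CD·BA·CD·BA·CD·BA·CD·BA·AD·AA·CD·BA
    A ↦ BA
    B ↦ CD
    C ↦ AD
    D ↦ AA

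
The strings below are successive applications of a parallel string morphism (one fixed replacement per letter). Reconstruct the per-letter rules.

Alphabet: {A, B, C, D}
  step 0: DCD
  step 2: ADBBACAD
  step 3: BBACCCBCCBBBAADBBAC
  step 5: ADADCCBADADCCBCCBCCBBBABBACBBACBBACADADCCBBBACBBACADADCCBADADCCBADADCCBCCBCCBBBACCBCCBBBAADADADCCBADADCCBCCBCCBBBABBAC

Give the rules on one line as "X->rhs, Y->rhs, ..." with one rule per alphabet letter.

  step 2 ⇒ step 3: ADBBACAD ⇒ BBA·C·CCB·CCB·BBA·AD·BBA·C
    A ↦ BBA
    B ↦ CCB
    C ↦ AD
    D ↦ C

A->BBA, B->CCB, C->AD, D->C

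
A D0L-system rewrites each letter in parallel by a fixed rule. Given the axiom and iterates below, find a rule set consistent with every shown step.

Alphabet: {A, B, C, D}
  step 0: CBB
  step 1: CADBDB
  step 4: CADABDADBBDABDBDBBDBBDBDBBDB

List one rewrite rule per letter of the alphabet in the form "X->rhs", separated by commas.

  step 0 ⇒ step 1: CBB ⇒ CA·DB·DB
    B ↦ DB
    C ↦ CA
    A ↦ DA  (constrained at step 1)
    D ↦ B  (constrained at step 1)

A->DA, B->DB, C->CA, D->B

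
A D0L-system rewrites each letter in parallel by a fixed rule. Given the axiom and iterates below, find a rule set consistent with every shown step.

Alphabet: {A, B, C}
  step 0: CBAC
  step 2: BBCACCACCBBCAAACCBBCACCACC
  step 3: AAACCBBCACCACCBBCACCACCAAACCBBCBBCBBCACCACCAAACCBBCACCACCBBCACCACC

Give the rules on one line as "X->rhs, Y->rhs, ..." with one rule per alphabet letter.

A->BBC, B->A, C->ACC

  step 2 ⇒ step 3: BBCACCACCBBCAAACCBBCACCACC ⇒ A·A·ACC·BBC·ACC·ACC·BBC·ACC·ACC·A·A·ACC·BBC·BBC·BBC·ACC·ACC·A·A·ACC·BBC·ACC·ACC·BBC·ACC·ACC
    A ↦ BBC
    B ↦ A
    C ↦ ACC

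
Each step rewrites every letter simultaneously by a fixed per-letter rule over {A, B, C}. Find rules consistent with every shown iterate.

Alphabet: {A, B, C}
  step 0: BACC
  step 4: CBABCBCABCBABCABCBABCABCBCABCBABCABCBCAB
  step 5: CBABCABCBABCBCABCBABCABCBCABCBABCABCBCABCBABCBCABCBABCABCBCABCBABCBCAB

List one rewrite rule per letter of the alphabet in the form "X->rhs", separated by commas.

  step 4 ⇒ step 5: CBABCBCABCBABCABCBABCABCBCABCBABCABCBCAB ⇒ CB·AB·C·AB·CB·AB·CB·C·AB·CB·AB·C·AB·CB·C·AB·CB·AB·C·AB·CB·C·AB·CB·AB·CB·C·AB·CB·AB·C·AB·CB·C·AB·CB·AB·CB·C·AB
    A ↦ C
    B ↦ AB
    C ↦ CB

A->C, B->AB, C->CB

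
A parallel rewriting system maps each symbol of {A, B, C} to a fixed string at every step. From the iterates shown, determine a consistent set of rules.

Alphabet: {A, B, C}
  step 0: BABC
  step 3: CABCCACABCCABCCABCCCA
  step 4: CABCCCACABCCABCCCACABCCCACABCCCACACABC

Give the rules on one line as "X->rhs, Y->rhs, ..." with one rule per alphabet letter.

A->BC, B->C, C->CA

  step 3 ⇒ step 4: CABCCACABCCABCCABCCCA ⇒ CA·BC·C·CA·CA·BC·CA·BC·C·CA·CA·BC·C·CA·CA·BC·C·CA·CA·CA·BC
    A ↦ BC
    B ↦ C
    C ↦ CA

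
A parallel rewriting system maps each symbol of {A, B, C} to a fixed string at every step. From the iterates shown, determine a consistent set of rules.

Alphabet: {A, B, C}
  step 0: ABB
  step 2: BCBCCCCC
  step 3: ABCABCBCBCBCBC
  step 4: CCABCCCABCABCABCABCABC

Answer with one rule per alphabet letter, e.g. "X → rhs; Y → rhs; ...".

  step 3 ⇒ step 4: ABCABCBCBCBCBC ⇒ CC·A·BC·CC·A·BC·A·BC·A·BC·A·BC·A·BC
    A ↦ CC
    B ↦ A
    C ↦ BC

A->CC, B->A, C->BC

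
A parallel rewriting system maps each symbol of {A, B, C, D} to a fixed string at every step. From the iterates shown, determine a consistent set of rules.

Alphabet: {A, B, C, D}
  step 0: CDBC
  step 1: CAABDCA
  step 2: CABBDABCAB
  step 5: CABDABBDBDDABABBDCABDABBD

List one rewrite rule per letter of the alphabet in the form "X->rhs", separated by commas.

A->B, B->D, C->CA, D->AB

  step 1 ⇒ step 2: CAABDCA ⇒ CA·B·B·D·AB·CA·B
    A ↦ B
    B ↦ D
    C ↦ CA
    D ↦ AB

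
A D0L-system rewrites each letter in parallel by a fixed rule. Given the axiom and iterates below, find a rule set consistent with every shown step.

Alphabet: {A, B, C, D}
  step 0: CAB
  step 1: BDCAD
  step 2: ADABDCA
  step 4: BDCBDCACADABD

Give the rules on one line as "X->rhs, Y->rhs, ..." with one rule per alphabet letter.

A->C, B->AD, C->BD, D->A

  step 1 ⇒ step 2: BDCAD ⇒ AD·A·BD·C·A
    A ↦ C
    B ↦ AD
    C ↦ BD
    D ↦ A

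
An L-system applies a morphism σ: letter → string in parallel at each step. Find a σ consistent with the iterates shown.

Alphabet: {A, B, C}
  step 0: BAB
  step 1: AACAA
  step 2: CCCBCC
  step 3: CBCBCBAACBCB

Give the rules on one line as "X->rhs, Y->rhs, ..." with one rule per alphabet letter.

  step 2 ⇒ step 3: CCCBCC ⇒ CB·CB·CB·AA·CB·CB
    B ↦ AA
    C ↦ CB
  step 0 ⇒ step 1: BAB ⇒ AA·C·AA
    A ↦ C

A->C, B->AA, C->CB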